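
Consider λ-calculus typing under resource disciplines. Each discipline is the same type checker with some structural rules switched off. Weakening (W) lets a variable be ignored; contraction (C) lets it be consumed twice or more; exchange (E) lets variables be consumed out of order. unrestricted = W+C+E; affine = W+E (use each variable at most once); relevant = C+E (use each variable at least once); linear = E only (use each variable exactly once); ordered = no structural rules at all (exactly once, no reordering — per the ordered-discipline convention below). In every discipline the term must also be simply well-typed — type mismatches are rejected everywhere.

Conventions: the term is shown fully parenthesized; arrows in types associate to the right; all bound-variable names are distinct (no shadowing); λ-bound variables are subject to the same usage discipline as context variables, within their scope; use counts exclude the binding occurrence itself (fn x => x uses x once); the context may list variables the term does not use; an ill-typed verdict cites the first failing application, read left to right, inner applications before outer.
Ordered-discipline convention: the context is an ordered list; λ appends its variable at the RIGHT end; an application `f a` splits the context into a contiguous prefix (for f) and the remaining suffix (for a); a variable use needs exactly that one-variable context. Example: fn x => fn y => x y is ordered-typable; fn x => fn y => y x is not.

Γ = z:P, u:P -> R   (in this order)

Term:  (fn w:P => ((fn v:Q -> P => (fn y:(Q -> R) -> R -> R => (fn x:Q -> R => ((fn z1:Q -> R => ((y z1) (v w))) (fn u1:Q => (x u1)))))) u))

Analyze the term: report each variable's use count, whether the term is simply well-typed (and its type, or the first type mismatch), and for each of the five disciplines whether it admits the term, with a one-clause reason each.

counts: z=0, u=1, w [bound]=1, v [bound]=1, y [bound]=1, x [bound]=1, z1 [bound]=1, u1 [bound]=1
use order (left to right): y, z1, v, w, x, u1, u
typing: ill-typed: an application expects Q but receives P
ordered ✗ (a type mismatch blocks all five)
linear ✗ (the type mismatch rejects it)
affine ✗ (not simply typable)
relevant ✗ (fails simple typing)
unrestricted ✗ (a type mismatch blocks all five)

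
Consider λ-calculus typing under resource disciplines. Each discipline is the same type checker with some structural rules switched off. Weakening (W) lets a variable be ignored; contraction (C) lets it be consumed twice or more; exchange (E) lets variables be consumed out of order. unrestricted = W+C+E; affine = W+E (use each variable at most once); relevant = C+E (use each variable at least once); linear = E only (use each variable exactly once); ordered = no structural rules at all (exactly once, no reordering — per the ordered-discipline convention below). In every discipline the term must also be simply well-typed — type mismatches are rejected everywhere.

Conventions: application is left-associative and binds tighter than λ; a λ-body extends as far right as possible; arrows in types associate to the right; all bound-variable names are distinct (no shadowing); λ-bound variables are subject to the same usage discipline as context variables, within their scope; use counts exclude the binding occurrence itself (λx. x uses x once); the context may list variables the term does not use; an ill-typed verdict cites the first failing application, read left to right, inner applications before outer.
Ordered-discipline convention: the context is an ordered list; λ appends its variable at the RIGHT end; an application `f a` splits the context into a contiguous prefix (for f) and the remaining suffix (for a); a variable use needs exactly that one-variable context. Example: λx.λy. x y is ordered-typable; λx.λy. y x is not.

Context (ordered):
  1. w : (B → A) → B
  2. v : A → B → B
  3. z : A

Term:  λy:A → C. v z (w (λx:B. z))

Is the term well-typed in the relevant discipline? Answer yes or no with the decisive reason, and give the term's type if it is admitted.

no — y, x never used (weakening)
variable uses: w ×1, v ×1, z ×2, y (bound) ×0, x (bound) ×0
order of uses: v, z, w, z
typing: well-typed at (A → C) → B
across the five disciplines: ordered ✗ | linear ✗ | affine ✗ | relevant ✗ | unrestricted ✓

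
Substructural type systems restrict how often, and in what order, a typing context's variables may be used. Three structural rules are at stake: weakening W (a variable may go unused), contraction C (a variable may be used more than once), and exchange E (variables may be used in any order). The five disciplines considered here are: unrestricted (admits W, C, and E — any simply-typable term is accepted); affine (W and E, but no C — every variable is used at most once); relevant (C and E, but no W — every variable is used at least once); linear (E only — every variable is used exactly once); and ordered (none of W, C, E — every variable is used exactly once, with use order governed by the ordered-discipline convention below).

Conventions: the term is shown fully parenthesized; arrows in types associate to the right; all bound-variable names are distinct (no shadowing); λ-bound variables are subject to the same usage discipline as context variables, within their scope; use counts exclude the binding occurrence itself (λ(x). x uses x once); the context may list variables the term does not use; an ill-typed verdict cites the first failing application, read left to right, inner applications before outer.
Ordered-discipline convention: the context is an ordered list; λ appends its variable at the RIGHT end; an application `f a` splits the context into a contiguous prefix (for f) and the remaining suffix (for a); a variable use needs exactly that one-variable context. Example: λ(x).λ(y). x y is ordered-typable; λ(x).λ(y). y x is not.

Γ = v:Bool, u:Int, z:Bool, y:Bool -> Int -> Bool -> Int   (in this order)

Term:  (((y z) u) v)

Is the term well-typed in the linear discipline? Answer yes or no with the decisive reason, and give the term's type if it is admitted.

yes — single use per variable (v, u, z, y); term : Int
usage: v ×1, u ×1, z ×1, y ×1
uses in reading order: y, z, u, v
typing: ✓ — Int
across the five disciplines: ordered ✗; linear ✓; affine ✓; relevant ✓; unrestricted ✓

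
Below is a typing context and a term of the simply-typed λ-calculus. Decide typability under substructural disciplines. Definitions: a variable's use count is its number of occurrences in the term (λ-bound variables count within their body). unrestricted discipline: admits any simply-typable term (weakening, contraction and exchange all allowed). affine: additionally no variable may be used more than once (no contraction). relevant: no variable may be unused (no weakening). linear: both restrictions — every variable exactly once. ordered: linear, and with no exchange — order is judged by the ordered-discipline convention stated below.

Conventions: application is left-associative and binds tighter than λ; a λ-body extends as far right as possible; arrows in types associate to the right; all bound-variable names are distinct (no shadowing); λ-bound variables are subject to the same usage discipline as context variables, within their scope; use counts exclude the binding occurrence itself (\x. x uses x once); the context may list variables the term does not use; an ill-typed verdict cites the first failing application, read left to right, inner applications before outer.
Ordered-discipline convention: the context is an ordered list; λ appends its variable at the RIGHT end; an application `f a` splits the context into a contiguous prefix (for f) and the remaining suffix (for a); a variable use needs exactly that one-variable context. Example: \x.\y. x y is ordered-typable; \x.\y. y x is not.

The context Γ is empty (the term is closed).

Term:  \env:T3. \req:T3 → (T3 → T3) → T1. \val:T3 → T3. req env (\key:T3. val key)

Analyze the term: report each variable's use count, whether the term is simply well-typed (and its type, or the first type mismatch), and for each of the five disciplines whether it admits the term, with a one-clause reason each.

use counts: env [bound]: 1, req [bound]: 1, val [bound]: 1, key [bound]: 1
left-to-right use order: req, env, val, key
typing: ✓ — T3 → (T3 → (T3 → T3) → T1) → (T3 → T3) → T1
ordered: ✗ — no ordered split (uses run req, env, val, key)
linear: ✓ — exactly-once usage across env, req, val, key
affine: ✓ — at most one use each (env, req, val, key)
relevant: ✓ — every one of env, req, val, key appears
unrestricted: ✓ — type-checks (T3 → (T3 → (T3 → T3) → T1) → (T3 → T3) → T1) and nothing is barred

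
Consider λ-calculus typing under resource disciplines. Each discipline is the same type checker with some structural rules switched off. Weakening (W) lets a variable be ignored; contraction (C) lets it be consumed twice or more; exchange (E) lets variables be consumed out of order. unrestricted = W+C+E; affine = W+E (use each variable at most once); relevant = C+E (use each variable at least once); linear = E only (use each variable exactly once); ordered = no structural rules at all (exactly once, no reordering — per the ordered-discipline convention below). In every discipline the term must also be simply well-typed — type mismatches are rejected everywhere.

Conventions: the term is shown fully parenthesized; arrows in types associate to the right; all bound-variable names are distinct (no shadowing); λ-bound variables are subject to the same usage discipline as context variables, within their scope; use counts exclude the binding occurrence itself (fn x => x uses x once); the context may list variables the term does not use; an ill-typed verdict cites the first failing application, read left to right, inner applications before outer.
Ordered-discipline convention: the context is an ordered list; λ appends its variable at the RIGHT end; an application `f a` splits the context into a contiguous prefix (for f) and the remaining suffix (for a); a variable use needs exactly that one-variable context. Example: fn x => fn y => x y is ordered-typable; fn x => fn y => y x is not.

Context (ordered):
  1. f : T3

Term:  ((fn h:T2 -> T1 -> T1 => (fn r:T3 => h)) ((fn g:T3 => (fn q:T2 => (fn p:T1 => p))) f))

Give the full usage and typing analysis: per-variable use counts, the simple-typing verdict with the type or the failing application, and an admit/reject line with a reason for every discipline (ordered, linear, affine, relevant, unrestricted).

use counts: f ×1, h (λ-bound) ×1, r (λ-bound) ×0, g (λ-bound) ×0, q (λ-bound) ×0, p (λ-bound) ×1
use order (left to right): h, p, f
typing: the term checks, with type T3 -> T2 -> T1 -> T1
ordered: ✗ — r, g, q never used (weakening)
linear: ✗ — r, g, q never used (weakening)
affine: ✓ — at most one use each (f, h, r, g, q, p)
relevant: ✗ — r, g, q never used (weakening)
unrestricted: ✓ — type-checks (T3 -> T2 -> T1 -> T1) and nothing is barred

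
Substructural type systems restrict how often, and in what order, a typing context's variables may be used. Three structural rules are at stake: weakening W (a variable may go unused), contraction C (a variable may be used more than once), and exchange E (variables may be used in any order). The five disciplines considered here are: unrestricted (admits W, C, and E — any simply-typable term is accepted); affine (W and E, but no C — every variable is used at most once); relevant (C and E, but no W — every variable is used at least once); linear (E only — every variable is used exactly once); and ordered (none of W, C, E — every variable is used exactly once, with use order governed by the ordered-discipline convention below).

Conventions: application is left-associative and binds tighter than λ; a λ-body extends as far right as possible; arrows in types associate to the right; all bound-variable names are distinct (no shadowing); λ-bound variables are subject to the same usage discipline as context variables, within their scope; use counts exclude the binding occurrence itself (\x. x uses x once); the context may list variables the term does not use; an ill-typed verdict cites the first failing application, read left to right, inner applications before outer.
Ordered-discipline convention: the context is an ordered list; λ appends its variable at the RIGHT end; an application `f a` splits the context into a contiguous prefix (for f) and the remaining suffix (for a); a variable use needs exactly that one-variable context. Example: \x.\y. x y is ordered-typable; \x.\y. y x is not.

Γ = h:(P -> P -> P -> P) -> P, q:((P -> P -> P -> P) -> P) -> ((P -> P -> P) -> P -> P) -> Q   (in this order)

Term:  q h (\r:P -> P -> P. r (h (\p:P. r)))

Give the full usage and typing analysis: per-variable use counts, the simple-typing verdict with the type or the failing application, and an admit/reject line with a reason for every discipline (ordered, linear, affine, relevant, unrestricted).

usage: h=2, q=1, r (bound)=2, p (bound)=0
left-to-right use order: q, h, r, h, r
typing: well-typed — term : Q
ordered: ✗, needs contraction — h ×2, r ×2; unused: p — weakening required
linear: ✗, needs contraction — h ×2, r ×2; unused: p — weakening required
affine: ✗, needs contraction — h ×2, r ×2
relevant: ✗, unused: p — weakening required
unrestricted: ✓, well-typed at Q; no restrictions here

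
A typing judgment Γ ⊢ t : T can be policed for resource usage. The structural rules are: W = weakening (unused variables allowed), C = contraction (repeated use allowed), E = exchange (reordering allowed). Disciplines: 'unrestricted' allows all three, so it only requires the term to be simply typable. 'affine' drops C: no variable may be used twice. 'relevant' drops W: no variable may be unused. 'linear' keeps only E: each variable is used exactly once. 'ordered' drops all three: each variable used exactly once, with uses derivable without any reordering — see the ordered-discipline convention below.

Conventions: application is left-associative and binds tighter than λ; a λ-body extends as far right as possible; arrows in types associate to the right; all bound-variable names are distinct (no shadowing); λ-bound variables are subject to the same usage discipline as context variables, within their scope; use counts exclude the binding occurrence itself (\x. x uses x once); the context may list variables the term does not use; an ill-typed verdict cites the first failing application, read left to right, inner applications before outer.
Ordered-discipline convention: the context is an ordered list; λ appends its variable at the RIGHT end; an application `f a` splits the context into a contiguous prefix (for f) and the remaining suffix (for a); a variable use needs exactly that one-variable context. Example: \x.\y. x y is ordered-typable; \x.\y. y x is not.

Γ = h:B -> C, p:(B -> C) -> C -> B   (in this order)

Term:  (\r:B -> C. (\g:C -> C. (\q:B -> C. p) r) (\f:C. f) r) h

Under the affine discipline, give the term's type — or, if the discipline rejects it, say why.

not well-typed under affine — r ×2 used more than once (contraction)
counts: h: 1; p: 1; r (bound): 2; g (bound): 0; q (bound): 0; f (bound): 1
uses in reading order: p, r, f, r, h
typing: well-typed at C -> B
all disciplines: ordered ✗, linear ✗, affine ✗, relevant ✗, unrestricted ✓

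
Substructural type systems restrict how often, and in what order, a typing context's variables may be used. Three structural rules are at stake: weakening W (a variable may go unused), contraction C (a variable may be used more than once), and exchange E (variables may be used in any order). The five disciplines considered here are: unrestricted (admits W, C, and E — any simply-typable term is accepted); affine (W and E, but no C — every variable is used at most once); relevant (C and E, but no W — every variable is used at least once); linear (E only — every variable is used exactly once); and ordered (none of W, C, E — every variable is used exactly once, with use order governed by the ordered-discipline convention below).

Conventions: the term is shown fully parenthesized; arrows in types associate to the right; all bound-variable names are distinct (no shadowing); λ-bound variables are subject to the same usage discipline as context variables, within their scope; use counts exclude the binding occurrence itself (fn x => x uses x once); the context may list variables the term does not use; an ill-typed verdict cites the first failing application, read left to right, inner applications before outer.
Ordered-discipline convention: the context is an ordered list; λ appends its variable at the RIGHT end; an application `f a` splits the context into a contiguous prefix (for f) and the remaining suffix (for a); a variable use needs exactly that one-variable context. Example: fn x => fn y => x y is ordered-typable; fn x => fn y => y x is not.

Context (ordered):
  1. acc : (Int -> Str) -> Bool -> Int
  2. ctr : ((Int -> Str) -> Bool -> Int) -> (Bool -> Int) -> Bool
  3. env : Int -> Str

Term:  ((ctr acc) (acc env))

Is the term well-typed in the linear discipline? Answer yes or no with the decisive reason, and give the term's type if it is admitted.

no — needs contraction — acc ×2
use counts: acc ×2; ctr ×1; env ×1
left-to-right use order: ctr, acc, acc, env
typing: well-typed — term : Bool
across the five disciplines: ordered ✗, linear ✗, affine ✗, relevant ✓, unrestricted ✓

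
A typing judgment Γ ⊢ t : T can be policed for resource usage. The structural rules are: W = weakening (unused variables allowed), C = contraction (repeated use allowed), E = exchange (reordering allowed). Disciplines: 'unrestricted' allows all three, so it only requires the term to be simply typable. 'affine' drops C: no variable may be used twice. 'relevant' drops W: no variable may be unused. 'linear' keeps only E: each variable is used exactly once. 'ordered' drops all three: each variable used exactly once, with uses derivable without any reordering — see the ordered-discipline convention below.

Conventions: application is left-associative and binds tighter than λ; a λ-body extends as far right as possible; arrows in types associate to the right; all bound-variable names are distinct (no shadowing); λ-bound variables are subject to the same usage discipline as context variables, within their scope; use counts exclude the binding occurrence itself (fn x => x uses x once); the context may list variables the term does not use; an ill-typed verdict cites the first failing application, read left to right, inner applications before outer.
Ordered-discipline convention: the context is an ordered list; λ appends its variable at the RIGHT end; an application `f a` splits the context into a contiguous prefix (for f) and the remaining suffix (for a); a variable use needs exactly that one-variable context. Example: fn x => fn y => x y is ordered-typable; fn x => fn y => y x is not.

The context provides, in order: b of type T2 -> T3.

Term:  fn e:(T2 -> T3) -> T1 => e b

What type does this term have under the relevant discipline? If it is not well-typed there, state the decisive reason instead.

term : ((T2 -> T3) -> T1) -> T1
counts: b: 1, e (λ-bound): 1
use order (left to right): e, b
typing: the term checks, with type ((T2 -> T3) -> T1) -> T1
summary: ordered ✗ · linear ✓ · affine ✓ · relevant ✓ · unrestricted ✓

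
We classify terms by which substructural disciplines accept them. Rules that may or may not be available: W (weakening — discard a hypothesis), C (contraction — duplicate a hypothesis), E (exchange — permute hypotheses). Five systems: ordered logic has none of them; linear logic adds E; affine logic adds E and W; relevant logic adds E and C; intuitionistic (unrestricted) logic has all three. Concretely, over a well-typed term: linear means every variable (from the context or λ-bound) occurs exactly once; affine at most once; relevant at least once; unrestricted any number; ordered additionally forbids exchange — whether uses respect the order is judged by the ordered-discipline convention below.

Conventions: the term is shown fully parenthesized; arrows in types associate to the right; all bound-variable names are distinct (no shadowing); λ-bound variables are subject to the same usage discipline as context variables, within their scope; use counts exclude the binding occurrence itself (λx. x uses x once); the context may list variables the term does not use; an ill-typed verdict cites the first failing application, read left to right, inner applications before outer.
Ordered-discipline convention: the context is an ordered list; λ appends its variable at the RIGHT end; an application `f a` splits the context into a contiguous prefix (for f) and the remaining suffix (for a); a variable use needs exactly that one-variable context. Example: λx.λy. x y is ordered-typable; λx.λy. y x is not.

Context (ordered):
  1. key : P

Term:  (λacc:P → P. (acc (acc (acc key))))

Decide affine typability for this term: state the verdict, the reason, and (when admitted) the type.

no — acc ×3 used more than once (contraction)
usage: key ×1; acc (bound) ×3
order of uses: acc, acc, acc, key
typing: well-typed — term : (P → P) → P
summary: ordered ✗; linear ✗; affine ✗; relevant ✓; unrestricted ✓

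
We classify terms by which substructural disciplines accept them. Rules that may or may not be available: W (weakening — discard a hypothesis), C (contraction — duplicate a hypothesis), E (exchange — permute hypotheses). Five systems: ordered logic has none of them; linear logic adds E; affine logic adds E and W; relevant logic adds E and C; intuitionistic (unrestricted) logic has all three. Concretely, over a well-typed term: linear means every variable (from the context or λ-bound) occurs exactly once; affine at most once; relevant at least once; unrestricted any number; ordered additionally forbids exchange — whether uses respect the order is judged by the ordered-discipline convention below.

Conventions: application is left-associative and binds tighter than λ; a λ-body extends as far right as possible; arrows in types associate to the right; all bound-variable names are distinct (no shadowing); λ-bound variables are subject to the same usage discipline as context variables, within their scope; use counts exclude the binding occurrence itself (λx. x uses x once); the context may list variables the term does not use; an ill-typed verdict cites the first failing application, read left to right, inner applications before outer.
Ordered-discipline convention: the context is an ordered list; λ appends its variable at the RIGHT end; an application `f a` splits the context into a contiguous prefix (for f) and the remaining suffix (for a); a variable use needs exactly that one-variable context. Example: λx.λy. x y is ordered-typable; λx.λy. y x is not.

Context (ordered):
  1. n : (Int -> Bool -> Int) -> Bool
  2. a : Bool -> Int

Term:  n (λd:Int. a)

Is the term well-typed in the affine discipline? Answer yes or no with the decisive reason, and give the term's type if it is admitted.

yes — none of n, a, d used more than once; term : Bool
counts: n: 1; a: 1; d (λ-bound): 0
uses in reading order: n, a
typing: well-typed at Bool
summary: ordered ✗, linear ✗, affine ✓, relevant ✗, unrestricted ✓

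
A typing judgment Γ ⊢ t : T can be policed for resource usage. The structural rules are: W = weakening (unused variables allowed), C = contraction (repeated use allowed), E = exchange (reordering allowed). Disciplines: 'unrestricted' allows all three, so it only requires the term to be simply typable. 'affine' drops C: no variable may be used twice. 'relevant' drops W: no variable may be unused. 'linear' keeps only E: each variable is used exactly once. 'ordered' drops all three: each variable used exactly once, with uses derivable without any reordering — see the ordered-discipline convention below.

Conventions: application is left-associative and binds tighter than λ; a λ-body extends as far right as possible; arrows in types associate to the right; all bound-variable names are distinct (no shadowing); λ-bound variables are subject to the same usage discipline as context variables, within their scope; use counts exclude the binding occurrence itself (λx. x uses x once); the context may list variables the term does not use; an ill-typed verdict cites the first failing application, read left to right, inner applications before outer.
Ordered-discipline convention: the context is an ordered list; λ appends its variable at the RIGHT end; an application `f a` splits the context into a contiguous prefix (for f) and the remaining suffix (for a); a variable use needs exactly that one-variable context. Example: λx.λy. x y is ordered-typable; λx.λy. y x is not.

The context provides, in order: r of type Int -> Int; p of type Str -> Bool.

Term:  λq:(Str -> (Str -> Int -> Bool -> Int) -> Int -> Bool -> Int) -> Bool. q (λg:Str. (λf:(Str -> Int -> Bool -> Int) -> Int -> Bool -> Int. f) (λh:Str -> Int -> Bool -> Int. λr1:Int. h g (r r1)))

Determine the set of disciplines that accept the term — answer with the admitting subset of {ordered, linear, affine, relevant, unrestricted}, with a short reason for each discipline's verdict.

accepted by: affine, unrestricted
variable uses: r: 1×; p: 0×; q (bound): 1×; g (bound): 1×; f (bound): 1×; h (bound): 1×; r1 (bound): 1×
use order (left to right): q, f, h, g, r, r1
typing: ✓ — ((Str -> (Str -> Int -> Bool -> Int) -> Int -> Bool -> Int) -> Bool) -> Bool
ordered: ✗, p left unused
linear: ✗, p left unused
affine: ✓, r, p, q, g, f, h, r1: no repeats, contraction unneeded
relevant: ✗, p left unused
unrestricted: ✓, type-checks (((Str -> (Str -> Int -> Bool -> Int) -> Int -> Bool -> Int) -> Bool) -> Bool) and nothing is barred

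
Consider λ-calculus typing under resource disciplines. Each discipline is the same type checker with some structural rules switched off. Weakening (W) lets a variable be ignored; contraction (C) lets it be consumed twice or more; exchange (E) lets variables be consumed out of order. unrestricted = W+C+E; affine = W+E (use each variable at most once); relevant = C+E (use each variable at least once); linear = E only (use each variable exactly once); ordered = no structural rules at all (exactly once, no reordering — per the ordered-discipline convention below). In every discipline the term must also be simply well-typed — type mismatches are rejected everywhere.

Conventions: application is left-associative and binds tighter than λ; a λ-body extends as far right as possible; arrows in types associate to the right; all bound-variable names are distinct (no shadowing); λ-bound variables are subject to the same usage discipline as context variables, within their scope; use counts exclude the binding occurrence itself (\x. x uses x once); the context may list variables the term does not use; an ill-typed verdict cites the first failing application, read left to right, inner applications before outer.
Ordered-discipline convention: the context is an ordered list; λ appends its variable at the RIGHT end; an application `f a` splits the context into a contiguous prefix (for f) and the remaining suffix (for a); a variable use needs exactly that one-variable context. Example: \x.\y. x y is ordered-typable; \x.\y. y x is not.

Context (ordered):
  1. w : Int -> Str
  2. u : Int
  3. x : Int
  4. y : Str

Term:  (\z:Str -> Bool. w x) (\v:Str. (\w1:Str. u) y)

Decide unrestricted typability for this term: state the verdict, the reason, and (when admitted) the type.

no — fails simple typing
variable uses: w ×1, u ×1, x ×1, y ×1, z [bound] ×0, v [bound] ×0, w1 [bound] ×0
uses in reading order: w, x, u, y
typing: ill-typed: an argument Str -> Int mismatches the expected Str -> Bool
per-discipline verdicts: ordered ✗; linear ✗; affine ✗; relevant ✗; unrestricted ✗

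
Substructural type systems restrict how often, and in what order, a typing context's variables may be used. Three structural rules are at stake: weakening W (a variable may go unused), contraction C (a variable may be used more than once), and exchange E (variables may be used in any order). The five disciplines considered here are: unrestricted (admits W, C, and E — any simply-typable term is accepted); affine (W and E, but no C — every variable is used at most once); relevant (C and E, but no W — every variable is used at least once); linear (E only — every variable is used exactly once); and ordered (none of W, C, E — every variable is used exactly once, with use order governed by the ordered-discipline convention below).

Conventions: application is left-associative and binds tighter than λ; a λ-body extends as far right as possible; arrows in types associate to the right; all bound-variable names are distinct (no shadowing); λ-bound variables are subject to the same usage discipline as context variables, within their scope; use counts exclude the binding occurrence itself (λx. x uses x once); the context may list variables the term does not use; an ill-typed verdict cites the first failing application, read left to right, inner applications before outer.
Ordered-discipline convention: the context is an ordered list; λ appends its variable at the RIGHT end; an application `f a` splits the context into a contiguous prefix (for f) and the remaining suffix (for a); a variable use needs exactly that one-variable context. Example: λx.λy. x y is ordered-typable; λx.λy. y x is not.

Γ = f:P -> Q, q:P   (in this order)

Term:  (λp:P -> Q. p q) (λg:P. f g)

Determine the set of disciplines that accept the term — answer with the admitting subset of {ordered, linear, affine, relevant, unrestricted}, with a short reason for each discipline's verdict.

admitting disciplines: linear, affine, relevant, unrestricted
variable uses: f ×1, q ×1, p [bound] ×1, g [bound] ×1
uses in reading order: p, q, f, g
typing: the term checks, with type Q
ordered ✗ (use order p, q, f, g needs exchange)
linear ✓ (f, q, p, g: one use apiece)
affine ✓ (no duplicate uses among f, q, p, g)
relevant ✓ (at least one use each (f, q, p, g))
unrestricted ✓ (well-typed at Q; no restrictions here)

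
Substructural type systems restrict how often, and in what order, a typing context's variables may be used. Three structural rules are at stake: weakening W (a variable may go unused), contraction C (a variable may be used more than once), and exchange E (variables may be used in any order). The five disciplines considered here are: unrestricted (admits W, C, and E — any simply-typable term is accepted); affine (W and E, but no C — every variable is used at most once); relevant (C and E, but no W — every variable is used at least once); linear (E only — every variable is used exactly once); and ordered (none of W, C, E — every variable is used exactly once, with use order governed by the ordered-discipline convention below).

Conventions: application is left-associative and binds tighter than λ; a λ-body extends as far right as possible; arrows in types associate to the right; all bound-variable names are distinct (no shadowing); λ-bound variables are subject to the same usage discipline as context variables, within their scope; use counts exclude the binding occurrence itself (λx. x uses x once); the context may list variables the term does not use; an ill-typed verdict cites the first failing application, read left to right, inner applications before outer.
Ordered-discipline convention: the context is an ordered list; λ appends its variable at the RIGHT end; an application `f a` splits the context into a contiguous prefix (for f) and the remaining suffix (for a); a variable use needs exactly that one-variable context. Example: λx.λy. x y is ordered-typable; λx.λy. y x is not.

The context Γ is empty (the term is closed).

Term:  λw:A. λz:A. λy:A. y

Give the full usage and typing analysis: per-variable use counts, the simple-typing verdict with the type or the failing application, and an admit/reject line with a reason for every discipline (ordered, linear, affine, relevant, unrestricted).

variable uses: w (bound): 0×; z (bound): 0×; y (bound): 1×
uses in reading order: y
typing: well-typed — term : A → A → A → A
ordered ✗ (w, z never used (weakening))
linear ✗ (w, z never used (weakening))
affine ✓ (w, z, y: no repeats, contraction unneeded)
relevant ✗ (w, z never used (weakening))
unrestricted ✓ (type-checks (A → A → A → A) and nothing is barred)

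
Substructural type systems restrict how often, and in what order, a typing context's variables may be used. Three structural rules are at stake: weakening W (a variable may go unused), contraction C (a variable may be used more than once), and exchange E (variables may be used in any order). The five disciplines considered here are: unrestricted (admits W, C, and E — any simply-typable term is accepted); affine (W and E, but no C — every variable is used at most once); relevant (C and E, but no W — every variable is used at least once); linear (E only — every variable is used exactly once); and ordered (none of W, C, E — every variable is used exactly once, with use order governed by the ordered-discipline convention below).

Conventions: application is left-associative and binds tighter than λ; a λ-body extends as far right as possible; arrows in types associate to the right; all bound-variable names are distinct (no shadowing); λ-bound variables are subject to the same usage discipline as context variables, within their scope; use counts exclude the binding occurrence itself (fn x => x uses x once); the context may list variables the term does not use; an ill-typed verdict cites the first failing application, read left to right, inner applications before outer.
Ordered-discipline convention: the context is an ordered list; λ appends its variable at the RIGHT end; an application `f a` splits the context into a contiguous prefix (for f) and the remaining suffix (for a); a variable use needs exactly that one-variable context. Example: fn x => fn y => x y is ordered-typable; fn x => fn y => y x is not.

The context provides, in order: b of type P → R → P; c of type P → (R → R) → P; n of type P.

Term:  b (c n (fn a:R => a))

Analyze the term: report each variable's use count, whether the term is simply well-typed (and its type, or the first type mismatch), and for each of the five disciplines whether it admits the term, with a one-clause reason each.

usage: b: 1; c: 1; n: 1; a [bound]: 1
uses in reading order: b, c, n, a
typing: ✓ — R → P
ordered: ✓ — b, c, n, a once each; derivable with no W/C/E
linear: ✓ — each of b, c, n, a used exactly once
affine: ✓ — no duplicate uses among b, c, n, a
relevant: ✓ — every one of b, c, n, a appears
unrestricted: ✓ — type-checks (R → P) and nothing is barred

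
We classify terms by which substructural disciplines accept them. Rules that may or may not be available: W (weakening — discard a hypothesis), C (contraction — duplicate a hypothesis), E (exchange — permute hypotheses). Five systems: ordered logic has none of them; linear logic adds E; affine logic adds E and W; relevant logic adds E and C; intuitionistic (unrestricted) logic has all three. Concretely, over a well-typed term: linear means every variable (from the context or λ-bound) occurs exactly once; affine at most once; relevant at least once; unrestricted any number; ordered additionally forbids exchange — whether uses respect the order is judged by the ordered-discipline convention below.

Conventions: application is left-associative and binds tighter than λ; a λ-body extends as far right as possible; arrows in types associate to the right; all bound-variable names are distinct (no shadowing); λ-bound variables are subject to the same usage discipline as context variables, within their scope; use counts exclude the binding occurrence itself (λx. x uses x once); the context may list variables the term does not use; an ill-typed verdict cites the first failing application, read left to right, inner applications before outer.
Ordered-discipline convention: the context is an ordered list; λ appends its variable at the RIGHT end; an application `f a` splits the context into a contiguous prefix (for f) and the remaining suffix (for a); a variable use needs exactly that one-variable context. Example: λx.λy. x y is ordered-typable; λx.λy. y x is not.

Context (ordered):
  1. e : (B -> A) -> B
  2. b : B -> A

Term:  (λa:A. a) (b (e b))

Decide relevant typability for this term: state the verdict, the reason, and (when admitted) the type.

yes — at least one use each (e, b, a); term : A
counts: e ×1; b ×2; a [bound] ×1
left-to-right use order: a, b, e, b
typing: the term checks, with type A
summary: ordered ✗ | linear ✗ | affine ✗ | relevant ✓ | unrestricted ✓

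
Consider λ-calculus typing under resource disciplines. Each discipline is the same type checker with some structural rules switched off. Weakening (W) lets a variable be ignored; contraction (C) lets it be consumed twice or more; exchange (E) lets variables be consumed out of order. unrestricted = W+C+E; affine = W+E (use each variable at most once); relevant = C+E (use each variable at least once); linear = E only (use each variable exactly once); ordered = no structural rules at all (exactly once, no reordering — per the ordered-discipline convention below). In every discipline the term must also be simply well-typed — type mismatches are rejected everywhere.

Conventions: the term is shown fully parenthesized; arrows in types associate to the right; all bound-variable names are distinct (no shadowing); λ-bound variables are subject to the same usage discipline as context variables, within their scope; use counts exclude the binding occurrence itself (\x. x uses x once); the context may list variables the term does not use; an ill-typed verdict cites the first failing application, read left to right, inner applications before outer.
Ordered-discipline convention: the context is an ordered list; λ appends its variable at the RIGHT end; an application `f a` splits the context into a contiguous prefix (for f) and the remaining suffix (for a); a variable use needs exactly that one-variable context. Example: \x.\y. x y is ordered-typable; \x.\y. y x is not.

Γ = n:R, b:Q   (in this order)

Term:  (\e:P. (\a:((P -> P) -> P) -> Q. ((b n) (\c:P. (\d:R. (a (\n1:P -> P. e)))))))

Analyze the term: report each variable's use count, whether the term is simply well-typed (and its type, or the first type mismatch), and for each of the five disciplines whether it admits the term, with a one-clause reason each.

variable uses: n: 1×; b: 1×; e (bound): 1×; a (bound): 1×; c (bound): 0×; d (bound): 0×; n1 (bound): 0×
order of uses: b, n, a, e
typing: ill-typed: non-arrow in function slot: Q
ordered ✗ (a type mismatch blocks all five)
linear ✗ (the type mismatch rejects it)
affine ✗ (not simply typable)
relevant ✗ (fails simple typing)
unrestricted ✗ (a type mismatch blocks all five)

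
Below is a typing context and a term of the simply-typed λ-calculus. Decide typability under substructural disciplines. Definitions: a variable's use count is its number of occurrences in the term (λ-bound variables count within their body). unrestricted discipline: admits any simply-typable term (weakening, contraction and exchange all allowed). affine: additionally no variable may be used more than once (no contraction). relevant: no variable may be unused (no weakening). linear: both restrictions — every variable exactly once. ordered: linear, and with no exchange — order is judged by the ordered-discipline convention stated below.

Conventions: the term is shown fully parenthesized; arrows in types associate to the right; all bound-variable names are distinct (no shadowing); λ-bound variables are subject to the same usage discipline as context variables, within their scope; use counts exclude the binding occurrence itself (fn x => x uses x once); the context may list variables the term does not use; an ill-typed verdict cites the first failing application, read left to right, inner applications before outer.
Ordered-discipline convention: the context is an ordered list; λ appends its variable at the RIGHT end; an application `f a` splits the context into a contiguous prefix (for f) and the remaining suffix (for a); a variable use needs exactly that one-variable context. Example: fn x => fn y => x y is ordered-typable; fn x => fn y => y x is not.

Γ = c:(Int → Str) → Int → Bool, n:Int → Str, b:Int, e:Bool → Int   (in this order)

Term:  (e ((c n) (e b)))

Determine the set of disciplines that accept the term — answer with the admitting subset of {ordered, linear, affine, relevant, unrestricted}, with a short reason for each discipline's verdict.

admitted in: none
counts: c: 1×; n: 1×; b: 1×; e: 2×
order of uses: e, c, n, e, b
typing: ill-typed: an application expects Bool but receives Int
ordered: ✗ — fails simple typing
linear: ✗ — a type mismatch blocks all five
affine: ✗ — the type mismatch rejects it
relevant: ✗ — not simply typable
unrestricted: ✗ — fails simple typing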